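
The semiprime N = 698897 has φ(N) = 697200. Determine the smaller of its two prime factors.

701

φ(n) = (p−1)(q−1) = n − (p+q) + 1, so p + q = 698897 − 697200 + 1 = 1698.
p and q are the roots of t² − 1698t + 698897 = 0.
Discriminant: 1698² − 4·698897 = 2883204 − 2795588 = 87616; √87616 = 296.
q = (1698 − 296)/2 = 701, p = (1698 + 296)/2 = 997.
Check: 701 · 997 = 698897.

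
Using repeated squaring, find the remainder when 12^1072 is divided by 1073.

12^1 ≡ 12 (mod 1073)
12^2 ≡ 12^2 = 144 ≡ 144 (mod 1073)
12^4 ≡ 144^2 = 20736 ≡ 349 (mod 1073)
12^8 ≡ 349^2 = 121801 ≡ 552 (mod 1073)
12^16 ≡ 552^2 = 304704 ≡ 1045 (mod 1073)
12^32 ≡ 1045^2 = 1092025 ≡ 784 (mod 1073)
12^64 ≡ 784^2 = 614656 ≡ 900 (mod 1073)
12^128 ≡ 900^2 = 810000 ≡ 958 (mod 1073)
12^256 ≡ 958^2 = 917764 ≡ 349 (mod 1073)
12^512 ≡ 349^2 = 121801 ≡ 552 (mod 1073)
12^1024 ≡ 552^2 = 304704 ≡ 1045 (mod 1073)
1072 = 1024 + 32 + 16 in binary powers of 2.
So 12^1072 ≡ 1045 · 784 · 1045 ≡ 900 (mod 1073).
Since 900 ≠ 1, base 12 is a Fermat witness: 1073 is composite.

900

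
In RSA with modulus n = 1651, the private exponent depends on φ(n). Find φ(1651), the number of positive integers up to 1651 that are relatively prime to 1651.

Factor: 1651 = 13 · 127.
φ(1651) = (13−1) · (127−1) = 12 · 126 = 1512.

1512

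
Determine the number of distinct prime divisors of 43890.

43890 = 2 · 21945
21945 = 3 · 7315
7315 = 5 · 1463
1463 = 7 · 209
209 = 11 · 19
43890 = 2 · 3 · 5 · 7 · 11 · 19, which has 6 distinct prime factors.

6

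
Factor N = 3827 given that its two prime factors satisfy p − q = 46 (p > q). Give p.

Since p = q + 46, we have 3827 = q(q + 46), so q² + 46q − 3827 = 0.
Discriminant: 46² + 4·3827 = 2116 + 15308 = 17424; √17424 = 132.
q = (−46 + 132)/2 = 43, and p = q + 46 = 89.
Check: 43 · 89 = 3827.

89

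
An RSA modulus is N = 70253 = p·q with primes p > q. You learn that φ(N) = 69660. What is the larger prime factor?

431

φ(n) = (p−1)(q−1) = n − (p+q) + 1, so p + q = 70253 − 69660 + 1 = 594.
p and q are the roots of t² − 594t + 70253 = 0.
Discriminant: 594² − 4·70253 = 352836 − 281012 = 71824; √71824 = 268.
q = (594 − 268)/2 = 163, p = (594 + 268)/2 = 431.
Check: 163 · 431 = 70253.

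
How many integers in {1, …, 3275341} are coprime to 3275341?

3207600

Factor: 3275341 = 109 · 151 · 199.
φ(3275341) = (109−1) · (151−1) · (199−1) = 108 · 150 · 198 = 3207600.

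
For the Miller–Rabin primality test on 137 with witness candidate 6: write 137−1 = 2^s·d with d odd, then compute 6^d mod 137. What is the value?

96

137 − 1 = 136 = 2^3 · 17, so d = 17.
6^1 ≡ 6 (mod 137)
6^2 ≡ 6^2 = 36 ≡ 36 (mod 137)
6^4 ≡ 36^2 = 1296 ≡ 63 (mod 137)
6^8 ≡ 63^2 = 3969 ≡ 133 (mod 137)
6^16 ≡ 133^2 = 17689 ≡ 16 (mod 137)
17 = 16 + 1 in binary powers of 2.
So 6^17 ≡ 16 · 6 ≡ 96 (mod 137).
Squaring chain: 96 → 37 → 136; reaches −1, so base 6 does not prove 137 composite.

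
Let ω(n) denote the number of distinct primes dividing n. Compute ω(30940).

30940 = 2^2 · 7735
7735 = 5 · 1547
1547 = 7 · 221
221 = 13 · 17
30940 = 2^2 · 5 · 7 · 13 · 17, which has 5 distinct prime factors.

5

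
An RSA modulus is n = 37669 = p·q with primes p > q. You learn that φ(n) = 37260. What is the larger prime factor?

φ(n) = (p−1)(q−1) = n − (p+q) + 1, so p + q = 37669 − 37260 + 1 = 410.
p and q are the roots of t² − 410t + 37669 = 0.
Discriminant: 410² − 4·37669 = 168100 − 150676 = 17424; √17424 = 132.
q = (410 − 132)/2 = 139, p = (410 + 132)/2 = 271.
Check: 139 · 271 = 37669.

271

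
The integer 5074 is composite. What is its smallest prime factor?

5074 is even: 2 divides it.

2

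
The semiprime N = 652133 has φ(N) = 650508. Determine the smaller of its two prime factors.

719

φ(n) = (p−1)(q−1) = n − (p+q) + 1, so p + q = 652133 − 650508 + 1 = 1626.
p and q are the roots of t² − 1626t + 652133 = 0.
Discriminant: 1626² − 4·652133 = 2643876 − 2608532 = 35344; √35344 = 188.
q = (1626 − 188)/2 = 719, p = (1626 + 188)/2 = 907.
Check: 719 · 907 = 652133.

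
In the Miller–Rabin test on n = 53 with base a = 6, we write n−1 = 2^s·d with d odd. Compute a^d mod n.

52

53 − 1 = 52 = 2^2 · 13, so d = 13.
6^1 ≡ 6 (mod 53)
6^2 ≡ 6^2 = 36 ≡ 36 (mod 53)
6^4 ≡ 36^2 = 1296 ≡ 24 (mod 53)
6^8 ≡ 24^2 = 576 ≡ 46 (mod 53)
13 = 8 + 4 + 1 in binary powers of 2.
So 6^13 ≡ 46 · 24 · 6 ≡ 52 (mod 53).
Since 6^d ≡ 52 (mod 53), base 6 does not prove 53 composite.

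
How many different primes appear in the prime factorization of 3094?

3094 = 2 · 1547
1547 = 7 · 221
221 = 13 · 17
3094 = 2 · 7 · 13 · 17, which has 4 distinct prime factors.

4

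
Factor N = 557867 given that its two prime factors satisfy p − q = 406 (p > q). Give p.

977

Since p = q + 406, we have 557867 = q(q + 406), so q² + 406q − 557867 = 0.
Discriminant: 406² + 4·557867 = 164836 + 2231468 = 2396304; √2396304 = 1548.
q = (−406 + 1548)/2 = 571, and p = q + 406 = 977.
Check: 571 · 977 = 557867.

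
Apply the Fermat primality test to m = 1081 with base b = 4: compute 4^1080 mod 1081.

4^1 ≡ 4 (mod 1081)
4^2 ≡ 4^2 = 16 ≡ 16 (mod 1081)
4^4 ≡ 16^2 = 256 ≡ 256 (mod 1081)
4^8 ≡ 256^2 = 65536 ≡ 676 (mod 1081)
4^16 ≡ 676^2 = 456976 ≡ 794 (mod 1081)
4^32 ≡ 794^2 = 630436 ≡ 213 (mod 1081)
4^64 ≡ 213^2 = 45369 ≡ 1048 (mod 1081)
4^128 ≡ 1048^2 = 1098304 ≡ 8 (mod 1081)
4^256 ≡ 8^2 = 64 ≡ 64 (mod 1081)
4^512 ≡ 64^2 = 4096 ≡ 853 (mod 1081)
4^1024 ≡ 853^2 = 727609 ≡ 96 (mod 1081)
1080 = 1024 + 32 + 16 + 8 in binary powers of 2.
So 4^1080 ≡ 96 · 213 · 794 · 676 ≡ 200 (mod 1081).
Since 200 ≠ 1, base 4 is a Fermat witness: 1081 is composite.

200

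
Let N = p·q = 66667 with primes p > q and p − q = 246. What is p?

409

Since p = q + 246, we have 66667 = q(q + 246), so q² + 246q − 66667 = 0.
Discriminant: 246² + 4·66667 = 60516 + 266668 = 327184; √327184 = 572.
q = (−246 + 572)/2 = 163, and p = q + 246 = 409.
Check: 163 · 409 = 66667.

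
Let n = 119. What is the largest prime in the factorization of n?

119 = 7 · 17
17 is prime.
So 119 = 7 · 17; the largest prime factor is 17.

17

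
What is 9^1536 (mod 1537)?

9^1 ≡ 9 (mod 1537)
9^2 ≡ 9^2 = 81 ≡ 81 (mod 1537)
9^4 ≡ 81^2 = 6561 ≡ 413 (mod 1537)
9^8 ≡ 413^2 = 170569 ≡ 1499 (mod 1537)
9^16 ≡ 1499^2 = 2247001 ≡ 1444 (mod 1537)
9^32 ≡ 1444^2 = 2085136 ≡ 964 (mod 1537)
9^64 ≡ 964^2 = 929296 ≡ 948 (mod 1537)
9^128 ≡ 948^2 = 898704 ≡ 1096 (mod 1537)
9^256 ≡ 1096^2 = 1201216 ≡ 819 (mod 1537)
9^512 ≡ 819^2 = 670761 ≡ 629 (mod 1537)
9^1024 ≡ 629^2 = 395641 ≡ 632 (mod 1537)
1536 = 1024 + 512 in binary powers of 2.
So 9^1536 ≡ 632 · 629 ≡ 982 (mod 1537).
Since 982 ≠ 1, base 9 is a Fermat witness: 1537 is composite.

982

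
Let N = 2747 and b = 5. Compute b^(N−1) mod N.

5^1 ≡ 5 (mod 2747)
5^2 ≡ 5^2 = 25 ≡ 25 (mod 2747)
5^4 ≡ 25^2 = 625 ≡ 625 (mod 2747)
5^8 ≡ 625^2 = 390625 ≡ 551 (mod 2747)
5^16 ≡ 551^2 = 303601 ≡ 1431 (mod 2747)
5^32 ≡ 1431^2 = 2047761 ≡ 1246 (mod 2747)
5^64 ≡ 1246^2 = 1552516 ≡ 461 (mod 2747)
5^128 ≡ 461^2 = 212521 ≡ 1002 (mod 2747)
5^256 ≡ 1002^2 = 1004004 ≡ 1349 (mod 2747)
5^512 ≡ 1349^2 = 1819801 ≡ 1287 (mod 2747)
5^1024 ≡ 1287^2 = 1656369 ≡ 2675 (mod 2747)
5^2048 ≡ 2675^2 = 7155625 ≡ 2437 (mod 2747)
2746 = 2048 + 512 + 128 + 32 + 16 + 8 + 2 in binary powers of 2.
So 5^2746 ≡ 2437 · 1287 · 1002 · 1246 · 1431 · 551 · 25 ≡ 332 (mod 2747).
Since 332 ≠ 1, base 5 is a Fermat witness: 2747 is composite.

332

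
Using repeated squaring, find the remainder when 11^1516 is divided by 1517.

359

11^1 ≡ 11 (mod 1517)
11^2 ≡ 11^2 = 121 ≡ 121 (mod 1517)
11^4 ≡ 121^2 = 14641 ≡ 988 (mod 1517)
11^8 ≡ 988^2 = 976144 ≡ 713 (mod 1517)
11^16 ≡ 713^2 = 508369 ≡ 174 (mod 1517)
11^32 ≡ 174^2 = 30276 ≡ 1453 (mod 1517)
11^64 ≡ 1453^2 = 2111209 ≡ 1062 (mod 1517)
11^128 ≡ 1062^2 = 1127844 ≡ 713 (mod 1517)
11^256 ≡ 713^2 = 508369 ≡ 174 (mod 1517)
11^512 ≡ 174^2 = 30276 ≡ 1453 (mod 1517)
11^1024 ≡ 1453^2 = 2111209 ≡ 1062 (mod 1517)
1516 = 1024 + 256 + 128 + 64 + 32 + 8 + 4 in binary powers of 2.
So 11^1516 ≡ 1062 · 174 · 713 · 1062 · 1453 · 713 · 988 ≡ 359 (mod 1517).
Since 359 ≠ 1, base 11 is a Fermat witness: 1517 is composite.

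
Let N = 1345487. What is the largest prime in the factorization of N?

97

1345487 = 11 · 122317
122317 = 13 · 9409
9409 = 97 · 97
97 = 97 · 1
So 1345487 = 11 · 13 · 97^2; the largest prime factor is 97.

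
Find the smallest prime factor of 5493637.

43

5493637 is odd.
Digit sum 37, not divisible by 3.
Ends in 7: not divisible by 5.
7: 5493637 = 7·784805 + 2
11: 5493637 = 11·499421 + 6
13: 5493637 = 13·422587 + 6
17: 5493637 = 17·323155 + 2
19: 5493637 = 19·289138 + 15
23: 5493637 = 23·238853 + 18
29: 5493637 = 29·189435 + 22
31: 5493637 = 31·177214 + 3
37: 5493637 = 37·148476 + 25
41: 5493637 = 41·133991 + 6
43: 5493637 = 43·127759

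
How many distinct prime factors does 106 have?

2

106 = 2 · 53
106 = 2 · 53, which has 2 distinct prime factors.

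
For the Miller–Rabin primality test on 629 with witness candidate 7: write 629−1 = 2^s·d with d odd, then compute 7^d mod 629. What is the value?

329

629 − 1 = 628 = 2^2 · 157, so d = 157.
7^1 ≡ 7 (mod 629)
7^2 ≡ 7^2 = 49 ≡ 49 (mod 629)
7^4 ≡ 49^2 = 2401 ≡ 514 (mod 629)
7^8 ≡ 514^2 = 264196 ≡ 16 (mod 629)
7^16 ≡ 16^2 = 256 ≡ 256 (mod 629)
7^32 ≡ 256^2 = 65536 ≡ 120 (mod 629)
7^64 ≡ 120^2 = 14400 ≡ 562 (mod 629)
7^128 ≡ 562^2 = 315844 ≡ 86 (mod 629)
157 = 128 + 16 + 8 + 4 + 1 in binary powers of 2.
So 7^157 ≡ 86 · 256 · 16 · 514 · 7 ≡ 329 (mod 629).
Squaring chain: 329 → 53; never reaches −1, so base 7 is a Miller–Rabin witness that 629 is composite.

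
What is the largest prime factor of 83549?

83549 = 29 · 2881
2881 = 43 · 67
67 is prime.
So 83549 = 29 · 43 · 67; the largest prime factor is 67.

67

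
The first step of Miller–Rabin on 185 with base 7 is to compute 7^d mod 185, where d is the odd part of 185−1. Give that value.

185 − 1 = 184 = 2^3 · 23, so d = 23.
7^1 ≡ 7 (mod 185)
7^2 ≡ 7^2 = 49 ≡ 49 (mod 185)
7^4 ≡ 49^2 = 2401 ≡ 181 (mod 185)
7^8 ≡ 181^2 = 32761 ≡ 16 (mod 185)
7^16 ≡ 16^2 = 256 ≡ 71 (mod 185)
23 = 16 + 4 + 2 + 1 in binary powers of 2.
So 7^23 ≡ 71 · 181 · 49 · 7 ≡ 83 (mod 185).
Squaring chain: 83 → 44 → 86; never reaches −1, so base 7 is a Miller–Rabin witness that 185 is composite.

83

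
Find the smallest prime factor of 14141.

14141 is odd.
Digit sum 11, not divisible by 3.
Ends in 1: not divisible by 5.
7: 14141 = 7·2020 + 1
11: 14141 = 11·1285 + 6
13: 14141 = 13·1087 + 10
17: 14141 = 17·831 + 14
19: 14141 = 19·744 + 5
23: 14141 = 23·614 + 19
29: 14141 = 29·487 + 18
31: 14141 = 31·456 + 5
37: 14141 = 37·382 + 7
41: 14141 = 41·344 + 37
43: 14141 = 43·328 + 37
47: 14141 = 47·300 + 41
53: 14141 = 53·266 + 43
59: 14141 = 59·239 + 40
61: 14141 = 61·231 + 50
67: 14141 = 67·211 + 4
71: 14141 = 71·199 + 12
73: 14141 = 73·193 + 52
79: 14141 = 79·179

79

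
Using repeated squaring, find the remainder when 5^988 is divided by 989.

81

5^1 ≡ 5 (mod 989)
5^2 ≡ 5^2 = 25 ≡ 25 (mod 989)
5^4 ≡ 25^2 = 625 ≡ 625 (mod 989)
5^8 ≡ 625^2 = 390625 ≡ 959 (mod 989)
5^16 ≡ 959^2 = 919681 ≡ 900 (mod 989)
5^32 ≡ 900^2 = 810000 ≡ 9 (mod 989)
5^64 ≡ 9^2 = 81 ≡ 81 (mod 989)
5^128 ≡ 81^2 = 6561 ≡ 627 (mod 989)
5^256 ≡ 627^2 = 393129 ≡ 496 (mod 989)
5^512 ≡ 496^2 = 246016 ≡ 744 (mod 989)
988 = 512 + 256 + 128 + 64 + 16 + 8 + 4 in binary powers of 2.
So 5^988 ≡ 744 · 496 · 627 · 81 · 900 · 959 · 625 ≡ 81 (mod 989).
Since 81 ≠ 1, base 5 is a Fermat witness: 989 is composite.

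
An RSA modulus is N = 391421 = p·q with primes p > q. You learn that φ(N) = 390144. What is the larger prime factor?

φ(n) = (p−1)(q−1) = n − (p+q) + 1, so p + q = 391421 − 390144 + 1 = 1278.
p and q are the roots of t² − 1278t + 391421 = 0.
Discriminant: 1278² − 4·391421 = 1633284 − 1565684 = 67600; √67600 = 260.
q = (1278 − 260)/2 = 509, p = (1278 + 260)/2 = 769.
Check: 509 · 769 = 391421.

769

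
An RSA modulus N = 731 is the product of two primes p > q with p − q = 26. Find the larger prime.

43

Since p = q + 26, we have 731 = q(q + 26), so q² + 26q − 731 = 0.
Discriminant: 26² + 4·731 = 676 + 2924 = 3600; √3600 = 60.
q = (−26 + 60)/2 = 17, and p = q + 26 = 43.
Check: 17 · 43 = 731.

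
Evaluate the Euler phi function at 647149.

Factor: 647149 = 61 · 103^2.
φ(647149) = (61−1) · 103^1·(103−1) = 60 · 10506 = 630360.

630360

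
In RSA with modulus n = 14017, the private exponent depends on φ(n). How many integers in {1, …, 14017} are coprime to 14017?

13780

Factor: 14017 = 107 · 131.
φ(14017) = (107−1) · (131−1) = 106 · 130 = 13780.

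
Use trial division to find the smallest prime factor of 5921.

31

5921 is odd.
Digit sum 17, not divisible by 3.
Ends in 1: not divisible by 5.
7: 5921 = 7·845 + 6
11: 5921 = 11·538 + 3
13: 5921 = 13·455 + 6
17: 5921 = 17·348 + 5
19: 5921 = 19·311 + 12
23: 5921 = 23·257 + 10
29: 5921 = 29·204 + 5
31: 5921 = 31·191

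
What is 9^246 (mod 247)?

235

9^1 ≡ 9 (mod 247)
9^2 ≡ 9^2 = 81 ≡ 81 (mod 247)
9^4 ≡ 81^2 = 6561 ≡ 139 (mod 247)
9^8 ≡ 139^2 = 19321 ≡ 55 (mod 247)
9^16 ≡ 55^2 = 3025 ≡ 61 (mod 247)
9^32 ≡ 61^2 = 3721 ≡ 16 (mod 247)
9^64 ≡ 16^2 = 256 ≡ 9 (mod 247)
9^128 ≡ 9^2 = 81 ≡ 81 (mod 247)
246 = 128 + 64 + 32 + 16 + 4 + 2 in binary powers of 2.
So 9^246 ≡ 81 · 9 · 16 · 61 · 139 · 81 ≡ 235 (mod 247).
Since 235 ≠ 1, base 9 is a Fermat witness: 247 is composite.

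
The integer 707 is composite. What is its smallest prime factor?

7

707 is odd.
Digit sum 14, not divisible by 3.
Ends in 7: not divisible by 5.
7: 707 = 7·101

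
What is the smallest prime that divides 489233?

23

489233 is odd.
Digit sum 29, not divisible by 3.
Ends in 3: not divisible by 5.
7: 489233 = 7·69890 + 3
11: 489233 = 11·44475 + 8
13: 489233 = 13·37633 + 4
17: 489233 = 17·28778 + 7
19: 489233 = 19·25749 + 2
23: 489233 = 23·21271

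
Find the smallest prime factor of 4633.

4633 is odd.
Digit sum 16, not divisible by 3.
Ends in 3: not divisible by 5.
7: 4633 = 7·661 + 6
11: 4633 = 11·421 + 2
13: 4633 = 13·356 + 5
17: 4633 = 17·272 + 9
19: 4633 = 19·243 + 16
23: 4633 = 23·201 + 10
29: 4633 = 29·159 + 22
31: 4633 = 31·149 + 14
37: 4633 = 37·125 + 8
41: 4633 = 41·113

41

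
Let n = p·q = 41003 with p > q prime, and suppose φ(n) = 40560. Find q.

φ(n) = (p−1)(q−1) = n − (p+q) + 1, so p + q = 41003 − 40560 + 1 = 444.
p and q are the roots of t² − 444t + 41003 = 0.
Discriminant: 444² − 4·41003 = 197136 − 164012 = 33124; √33124 = 182.
q = (444 − 182)/2 = 131, p = (444 + 182)/2 = 313.
Check: 131 · 313 = 41003.

131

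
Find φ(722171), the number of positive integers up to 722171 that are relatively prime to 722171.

Factor: 722171 = 19 · 191 · 199.
φ(722171) = (19−1) · (191−1) · (199−1) = 18 · 190 · 198 = 677160.

677160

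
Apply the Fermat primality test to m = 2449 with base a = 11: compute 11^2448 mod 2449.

11^1 ≡ 11 (mod 2449)
11^2 ≡ 11^2 = 121 ≡ 121 (mod 2449)
11^4 ≡ 121^2 = 14641 ≡ 2396 (mod 2449)
11^8 ≡ 2396^2 = 5740816 ≡ 360 (mod 2449)
11^16 ≡ 360^2 = 129600 ≡ 2252 (mod 2449)
11^32 ≡ 2252^2 = 5071504 ≡ 2074 (mod 2449)
11^64 ≡ 2074^2 = 4301476 ≡ 1032 (mod 2449)
11^128 ≡ 1032^2 = 1065024 ≡ 2158 (mod 2449)
11^256 ≡ 2158^2 = 4656964 ≡ 1415 (mod 2449)
11^512 ≡ 1415^2 = 2002225 ≡ 1392 (mod 2449)
11^1024 ≡ 1392^2 = 1937664 ≡ 505 (mod 2449)
11^2048 ≡ 505^2 = 255025 ≡ 329 (mod 2449)
2448 = 2048 + 256 + 128 + 16 in binary powers of 2.
So 11^2448 ≡ 329 · 1415 · 2158 · 2252 ≡ 2141 (mod 2449).
Since 2141 ≠ 1, base 11 is a Fermat witness: 2449 is composite.

2141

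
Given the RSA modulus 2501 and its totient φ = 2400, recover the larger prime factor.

φ(n) = (p−1)(q−1) = n − (p+q) + 1, so p + q = 2501 − 2400 + 1 = 102.
p and q are the roots of t² − 102t + 2501 = 0.
Discriminant: 102² − 4·2501 = 10404 − 10004 = 400; √400 = 20.
q = (102 − 20)/2 = 41, p = (102 + 20)/2 = 61.
Check: 41 · 61 = 2501.

61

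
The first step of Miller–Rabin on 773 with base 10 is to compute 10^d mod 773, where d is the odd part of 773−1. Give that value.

1

773 − 1 = 772 = 2^2 · 193, so d = 193.
10^1 ≡ 10 (mod 773)
10^2 ≡ 10^2 = 100 ≡ 100 (mod 773)
10^4 ≡ 100^2 = 10000 ≡ 724 (mod 773)
10^8 ≡ 724^2 = 524176 ≡ 82 (mod 773)
10^16 ≡ 82^2 = 6724 ≡ 540 (mod 773)
10^32 ≡ 540^2 = 291600 ≡ 179 (mod 773)
10^64 ≡ 179^2 = 32041 ≡ 348 (mod 773)
10^128 ≡ 348^2 = 121104 ≡ 516 (mod 773)
193 = 128 + 64 + 1 in binary powers of 2.
So 10^193 ≡ 516 · 348 · 10 ≡ 1 (mod 773).
Since 10^d ≡ 1 (mod 773), base 10 does not prove 773 composite.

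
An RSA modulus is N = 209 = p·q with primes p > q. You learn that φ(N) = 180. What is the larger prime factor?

φ(n) = (p−1)(q−1) = n − (p+q) + 1, so p + q = 209 − 180 + 1 = 30.
p and q are the roots of t² − 30t + 209 = 0.
Discriminant: 30² − 4·209 = 900 − 836 = 64; √64 = 8.
q = (30 − 8)/2 = 11, p = (30 + 8)/2 = 19.
Check: 11 · 19 = 209.

19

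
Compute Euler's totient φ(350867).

Factor: 350867 = 11 · 167 · 191.
φ(350867) = (11−1) · (167−1) · (191−1) = 10 · 166 · 190 = 315400.

315400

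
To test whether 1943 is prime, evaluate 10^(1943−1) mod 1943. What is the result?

992

10^1 ≡ 10 (mod 1943)
10^2 ≡ 10^2 = 100 ≡ 100 (mod 1943)
10^4 ≡ 100^2 = 10000 ≡ 285 (mod 1943)
10^8 ≡ 285^2 = 81225 ≡ 1562 (mod 1943)
10^16 ≡ 1562^2 = 2439844 ≡ 1379 (mod 1943)
10^32 ≡ 1379^2 = 1901641 ≡ 1387 (mod 1943)
10^64 ≡ 1387^2 = 1923769 ≡ 199 (mod 1943)
10^128 ≡ 199^2 = 39601 ≡ 741 (mod 1943)
10^256 ≡ 741^2 = 549081 ≡ 1155 (mod 1943)
10^512 ≡ 1155^2 = 1334025 ≡ 1127 (mod 1943)
10^1024 ≡ 1127^2 = 1270129 ≡ 1350 (mod 1943)
1942 = 1024 + 512 + 256 + 128 + 16 + 4 + 2 in binary powers of 2.
So 10^1942 ≡ 1350 · 1127 · 1155 · 741 · 1379 · 285 · 100 ≡ 992 (mod 1943).
Since 992 ≠ 1, base 10 is a Fermat witness: 1943 is composite.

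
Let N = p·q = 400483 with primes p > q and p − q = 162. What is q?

557

Since p = q + 162, we have 400483 = q(q + 162), so q² + 162q − 400483 = 0.
Discriminant: 162² + 4·400483 = 26244 + 1601932 = 1628176; √1628176 = 1276.
q = (−162 + 1276)/2 = 557, and p = q + 162 = 719.
Check: 557 · 719 = 400483.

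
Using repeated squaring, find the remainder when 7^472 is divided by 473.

7^1 ≡ 7 (mod 473)
7^2 ≡ 7^2 = 49 ≡ 49 (mod 473)
7^4 ≡ 49^2 = 2401 ≡ 36 (mod 473)
7^8 ≡ 36^2 = 1296 ≡ 350 (mod 473)
7^16 ≡ 350^2 = 122500 ≡ 466 (mod 473)
7^32 ≡ 466^2 = 217156 ≡ 49 (mod 473)
7^64 ≡ 49^2 = 2401 ≡ 36 (mod 473)
7^128 ≡ 36^2 = 1296 ≡ 350 (mod 473)
7^256 ≡ 350^2 = 122500 ≡ 466 (mod 473)
472 = 256 + 128 + 64 + 16 + 8 in binary powers of 2.
So 7^472 ≡ 466 · 350 · 36 · 466 · 350 ≡ 423 (mod 473).
Since 423 ≠ 1, base 7 is a Fermat witness: 473 is composite.

423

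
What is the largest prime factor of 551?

29

551 = 19 · 29
29 is prime.
So 551 = 19 · 29; the largest prime factor is 29.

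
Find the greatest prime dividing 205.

41

205 = 5 · 41
41 is prime.
So 205 = 5 · 41; the largest prime factor is 41.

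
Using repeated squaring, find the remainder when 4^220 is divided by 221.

35

4^1 ≡ 4 (mod 221)
4^2 ≡ 4^2 = 16 ≡ 16 (mod 221)
4^4 ≡ 16^2 = 256 ≡ 35 (mod 221)
4^8 ≡ 35^2 = 1225 ≡ 120 (mod 221)
4^16 ≡ 120^2 = 14400 ≡ 35 (mod 221)
4^32 ≡ 35^2 = 1225 ≡ 120 (mod 221)
4^64 ≡ 120^2 = 14400 ≡ 35 (mod 221)
4^128 ≡ 35^2 = 1225 ≡ 120 (mod 221)
220 = 128 + 64 + 16 + 8 + 4 in binary powers of 2.
So 4^220 ≡ 120 · 35 · 35 · 120 · 35 ≡ 35 (mod 221).
Since 35 ≠ 1, base 4 is a Fermat witness: 221 is composite.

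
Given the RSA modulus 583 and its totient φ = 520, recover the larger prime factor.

53

φ(n) = (p−1)(q−1) = n − (p+q) + 1, so p + q = 583 − 520 + 1 = 64.
p and q are the roots of t² − 64t + 583 = 0.
Discriminant: 64² − 4·583 = 4096 − 2332 = 1764; √1764 = 42.
q = (64 − 42)/2 = 11, p = (64 + 42)/2 = 53.
Check: 11 · 53 = 583.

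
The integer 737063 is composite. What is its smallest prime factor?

737063 is odd.
Digit sum 26, not divisible by 3.
Ends in 3: not divisible by 5.
7: 737063 = 7·105294 + 5
11: 737063 = 11·67005 + 8
13: 737063 = 13·56697 + 2
17: 737063 = 17·43356 + 11
19: 737063 = 19·38792 + 15
23: 737063 = 23·32046 + 5
29: 737063 = 29·25415 + 28
31: 737063 = 31·23776 + 7
37: 737063 = 37·19920 + 23
41: 737063 = 41·17977 + 6
43: 737063 = 43·17141

43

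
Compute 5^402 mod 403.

311

5^1 ≡ 5 (mod 403)
5^2 ≡ 5^2 = 25 ≡ 25 (mod 403)
5^4 ≡ 25^2 = 625 ≡ 222 (mod 403)
5^8 ≡ 222^2 = 49284 ≡ 118 (mod 403)
5^16 ≡ 118^2 = 13924 ≡ 222 (mod 403)
5^32 ≡ 222^2 = 49284 ≡ 118 (mod 403)
5^64 ≡ 118^2 = 13924 ≡ 222 (mod 403)
5^128 ≡ 222^2 = 49284 ≡ 118 (mod 403)
5^256 ≡ 118^2 = 13924 ≡ 222 (mod 403)
402 = 256 + 128 + 16 + 2 in binary powers of 2.
So 5^402 ≡ 222 · 118 · 222 · 25 ≡ 311 (mod 403).
Since 311 ≠ 1, base 5 is a Fermat witness: 403 is composite.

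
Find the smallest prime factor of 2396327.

41

2396327 is odd.
Digit sum 32, not divisible by 3.
Ends in 7: not divisible by 5.
7: 2396327 = 7·342332 + 3
11: 2396327 = 11·217847 + 10
13: 2396327 = 13·184332 + 11
17: 2396327 = 17·140960 + 7
19: 2396327 = 19·126122 + 9
23: 2396327 = 23·104188 + 3
29: 2396327 = 29·82631 + 28
31: 2396327 = 31·77300 + 27
37: 2396327 = 37·64765 + 22
41: 2396327 = 41·58447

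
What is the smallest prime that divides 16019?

83

16019 is odd.
Digit sum 17, not divisible by 3.
Ends in 9: not divisible by 5.
7: 16019 = 7·2288 + 3
11: 16019 = 11·1456 + 3
13: 16019 = 13·1232 + 3
17: 16019 = 17·942 + 5
19: 16019 = 19·843 + 2
23: 16019 = 23·696 + 11
29: 16019 = 29·552 + 11
31: 16019 = 31·516 + 23
37: 16019 = 37·432 + 35
41: 16019 = 41·390 + 29
43: 16019 = 43·372 + 23
47: 16019 = 47·340 + 39
53: 16019 = 53·302 + 13
59: 16019 = 59·271 + 30
61: 16019 = 61·262 + 37
67: 16019 = 67·239 + 6
71: 16019 = 71·225 + 44
73: 16019 = 73·219 + 32
79: 16019 = 79·202 + 61
83: 16019 = 83·193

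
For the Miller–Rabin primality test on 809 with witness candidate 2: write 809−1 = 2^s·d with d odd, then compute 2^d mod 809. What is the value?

491

809 − 1 = 808 = 2^3 · 101, so d = 101.
2^1 ≡ 2 (mod 809)
2^2 ≡ 2^2 = 4 ≡ 4 (mod 809)
2^4 ≡ 4^2 = 16 ≡ 16 (mod 809)
2^8 ≡ 16^2 = 256 ≡ 256 (mod 809)
2^16 ≡ 256^2 = 65536 ≡ 7 (mod 809)
2^32 ≡ 7^2 = 49 ≡ 49 (mod 809)
2^64 ≡ 49^2 = 2401 ≡ 783 (mod 809)
101 = 64 + 32 + 4 + 1 in binary powers of 2.
So 2^101 ≡ 783 · 49 · 16 · 2 ≡ 491 (mod 809).
Squaring chain: 491 → 808 → 1; reaches −1, so base 2 does not prove 809 composite.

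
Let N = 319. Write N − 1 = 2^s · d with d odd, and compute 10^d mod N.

21

319 − 1 = 318 = 2^1 · 159, so d = 159.
10^1 ≡ 10 (mod 319)
10^2 ≡ 10^2 = 100 ≡ 100 (mod 319)
10^4 ≡ 100^2 = 10000 ≡ 111 (mod 319)
10^8 ≡ 111^2 = 12321 ≡ 199 (mod 319)
10^16 ≡ 199^2 = 39601 ≡ 45 (mod 319)
10^32 ≡ 45^2 = 2025 ≡ 111 (mod 319)
10^64 ≡ 111^2 = 12321 ≡ 199 (mod 319)
10^128 ≡ 199^2 = 39601 ≡ 45 (mod 319)
159 = 128 + 16 + 8 + 4 + 2 + 1 in binary powers of 2.
So 10^159 ≡ 45 · 45 · 199 · 111 · 100 · 10 ≡ 21 (mod 319).
Squaring chain: 21; never reaches −1, so base 10 is a Miller–Rabin witness that 319 is composite.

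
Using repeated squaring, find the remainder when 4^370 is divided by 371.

4^1 ≡ 4 (mod 371)
4^2 ≡ 4^2 = 16 ≡ 16 (mod 371)
4^4 ≡ 16^2 = 256 ≡ 256 (mod 371)
4^8 ≡ 256^2 = 65536 ≡ 240 (mod 371)
4^16 ≡ 240^2 = 57600 ≡ 95 (mod 371)
4^32 ≡ 95^2 = 9025 ≡ 121 (mod 371)
4^64 ≡ 121^2 = 14641 ≡ 172 (mod 371)
4^128 ≡ 172^2 = 29584 ≡ 275 (mod 371)
4^256 ≡ 275^2 = 75625 ≡ 312 (mod 371)
370 = 256 + 64 + 32 + 16 + 2 in binary powers of 2.
So 4^370 ≡ 312 · 172 · 121 · 95 · 16 ≡ 333 (mod 371).
Since 333 ≠ 1, base 4 is a Fermat witness: 371 is composite.

333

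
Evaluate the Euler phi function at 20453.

Factor: 20453 = 113 · 181.
φ(20453) = (113−1) · (181−1) = 112 · 180 = 20160.

20160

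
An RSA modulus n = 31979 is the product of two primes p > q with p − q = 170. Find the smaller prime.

Since p = q + 170, we have 31979 = q(q + 170), so q² + 170q − 31979 = 0.
Discriminant: 170² + 4·31979 = 28900 + 127916 = 156816; √156816 = 396.
q = (−170 + 396)/2 = 113, and p = q + 170 = 283.
Check: 113 · 283 = 31979.

113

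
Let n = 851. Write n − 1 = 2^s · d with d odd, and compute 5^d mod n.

851 − 1 = 850 = 2^1 · 425, so d = 425.
5^1 ≡ 5 (mod 851)
5^2 ≡ 5^2 = 25 ≡ 25 (mod 851)
5^4 ≡ 25^2 = 625 ≡ 625 (mod 851)
5^8 ≡ 625^2 = 390625 ≡ 16 (mod 851)
5^16 ≡ 16^2 = 256 ≡ 256 (mod 851)
5^32 ≡ 256^2 = 65536 ≡ 9 (mod 851)
5^64 ≡ 9^2 = 81 ≡ 81 (mod 851)
5^128 ≡ 81^2 = 6561 ≡ 604 (mod 851)
5^256 ≡ 604^2 = 364816 ≡ 588 (mod 851)
425 = 256 + 128 + 32 + 8 + 1 in binary powers of 2.
So 5^425 ≡ 588 · 604 · 9 · 16 · 5 ≡ 109 (mod 851).
Squaring chain: 109; never reaches −1, so base 5 is a Miller–Rabin witness that 851 is composite.

109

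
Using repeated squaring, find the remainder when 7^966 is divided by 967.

1

7^1 ≡ 7 (mod 967)
7^2 ≡ 7^2 = 49 ≡ 49 (mod 967)
7^4 ≡ 49^2 = 2401 ≡ 467 (mod 967)
7^8 ≡ 467^2 = 218089 ≡ 514 (mod 967)
7^16 ≡ 514^2 = 264196 ≡ 205 (mod 967)
7^32 ≡ 205^2 = 42025 ≡ 444 (mod 967)
7^64 ≡ 444^2 = 197136 ≡ 835 (mod 967)
7^128 ≡ 835^2 = 697225 ≡ 18 (mod 967)
7^256 ≡ 18^2 = 324 ≡ 324 (mod 967)
7^512 ≡ 324^2 = 104976 ≡ 540 (mod 967)
966 = 512 + 256 + 128 + 64 + 4 + 2 in binary powers of 2.
So 7^966 ≡ 540 · 324 · 18 · 835 · 467 · 49 ≡ 1 (mod 967).
Since the result is 1, base 7 gives no evidence that 967 is composite.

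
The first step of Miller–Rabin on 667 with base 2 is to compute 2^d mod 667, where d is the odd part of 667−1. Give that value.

667 − 1 = 666 = 2^1 · 333, so d = 333.
2^1 ≡ 2 (mod 667)
2^2 ≡ 2^2 = 4 ≡ 4 (mod 667)
2^4 ≡ 4^2 = 16 ≡ 16 (mod 667)
2^8 ≡ 16^2 = 256 ≡ 256 (mod 667)
2^16 ≡ 256^2 = 65536 ≡ 170 (mod 667)
2^32 ≡ 170^2 = 28900 ≡ 219 (mod 667)
2^64 ≡ 219^2 = 47961 ≡ 604 (mod 667)
2^128 ≡ 604^2 = 364816 ≡ 634 (mod 667)
2^256 ≡ 634^2 = 401956 ≡ 422 (mod 667)
333 = 256 + 64 + 8 + 4 + 1 in binary powers of 2.
So 2^333 ≡ 422 · 604 · 256 · 16 · 2 ≡ 330 (mod 667).
Squaring chain: 330; never reaches −1, so base 2 is a Miller–Rabin witness that 667 is composite.

330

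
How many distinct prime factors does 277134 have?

6

277134 = 2 · 138567
138567 = 3 · 46189
46189 = 11 · 4199
4199 = 13 · 323
323 = 17 · 19
277134 = 2 · 3 · 11 · 13 · 17 · 19, which has 6 distinct prime factors.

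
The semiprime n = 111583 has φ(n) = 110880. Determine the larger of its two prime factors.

463

φ(n) = (p−1)(q−1) = n − (p+q) + 1, so p + q = 111583 − 110880 + 1 = 704.
p and q are the roots of t² − 704t + 111583 = 0.
Discriminant: 704² − 4·111583 = 495616 − 446332 = 49284; √49284 = 222.
q = (704 − 222)/2 = 241, p = (704 + 222)/2 = 463.
Check: 241 · 463 = 111583.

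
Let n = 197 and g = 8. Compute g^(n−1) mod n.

8^1 ≡ 8 (mod 197)
8^2 ≡ 8^2 = 64 ≡ 64 (mod 197)
8^4 ≡ 64^2 = 4096 ≡ 156 (mod 197)
8^8 ≡ 156^2 = 24336 ≡ 105 (mod 197)
8^16 ≡ 105^2 = 11025 ≡ 190 (mod 197)
8^32 ≡ 190^2 = 36100 ≡ 49 (mod 197)
8^64 ≡ 49^2 = 2401 ≡ 37 (mod 197)
8^128 ≡ 37^2 = 1369 ≡ 187 (mod 197)
196 = 128 + 64 + 4 in binary powers of 2.
So 8^196 ≡ 187 · 37 · 156 ≡ 1 (mod 197).
Since the result is 1, base 8 gives no evidence that 197 is composite.

1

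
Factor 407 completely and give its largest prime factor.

407 = 11 · 37
37 is prime.
So 407 = 11 · 37; the largest prime factor is 37.

37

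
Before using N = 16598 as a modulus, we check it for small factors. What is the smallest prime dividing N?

2

16598 is even: 2 divides it.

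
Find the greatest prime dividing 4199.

19

4199 = 13 · 323
323 = 17 · 19
19 is prime.
So 4199 = 13 · 17 · 19; the largest prime factor is 19.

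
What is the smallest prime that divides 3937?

31

3937 is odd.
Digit sum 22, not divisible by 3.
Ends in 7: not divisible by 5.
7: 3937 = 7·562 + 3
11: 3937 = 11·357 + 10
13: 3937 = 13·302 + 11
17: 3937 = 17·231 + 10
19: 3937 = 19·207 + 4
23: 3937 = 23·171 + 4
29: 3937 = 29·135 + 22
31: 3937 = 31·127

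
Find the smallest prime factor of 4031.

29

4031 is odd.
Digit sum 8, not divisible by 3.
Ends in 1: not divisible by 5.
7: 4031 = 7·575 + 6
11: 4031 = 11·366 + 5
13: 4031 = 13·310 + 1
17: 4031 = 17·237 + 2
19: 4031 = 19·212 + 3
23: 4031 = 23·175 + 6
29: 4031 = 29·139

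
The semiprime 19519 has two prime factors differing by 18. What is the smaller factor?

Since p = q + 18, we have 19519 = q(q + 18), so q² + 18q − 19519 = 0.
Discriminant: 18² + 4·19519 = 324 + 78076 = 78400; √78400 = 280.
q = (−18 + 280)/2 = 131, and p = q + 18 = 149.
Check: 131 · 149 = 19519.

131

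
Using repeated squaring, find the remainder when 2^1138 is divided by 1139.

412

2^1 ≡ 2 (mod 1139)
2^2 ≡ 2^2 = 4 ≡ 4 (mod 1139)
2^4 ≡ 4^2 = 16 ≡ 16 (mod 1139)
2^8 ≡ 16^2 = 256 ≡ 256 (mod 1139)
2^16 ≡ 256^2 = 65536 ≡ 613 (mod 1139)
2^32 ≡ 613^2 = 375769 ≡ 1038 (mod 1139)
2^64 ≡ 1038^2 = 1077444 ≡ 1089 (mod 1139)
2^128 ≡ 1089^2 = 1185921 ≡ 222 (mod 1139)
2^256 ≡ 222^2 = 49284 ≡ 307 (mod 1139)
2^512 ≡ 307^2 = 94249 ≡ 851 (mod 1139)
2^1024 ≡ 851^2 = 724201 ≡ 936 (mod 1139)
1138 = 1024 + 64 + 32 + 16 + 2 in binary powers of 2.
So 2^1138 ≡ 936 · 1089 · 1038 · 613 · 4 ≡ 412 (mod 1139).
Since 412 ≠ 1, base 2 is a Fermat witness: 1139 is composite.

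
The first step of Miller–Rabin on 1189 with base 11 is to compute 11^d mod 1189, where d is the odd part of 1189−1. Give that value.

438

1189 − 1 = 1188 = 2^2 · 297, so d = 297.
11^1 ≡ 11 (mod 1189)
11^2 ≡ 11^2 = 121 ≡ 121 (mod 1189)
11^4 ≡ 121^2 = 14641 ≡ 373 (mod 1189)
11^8 ≡ 373^2 = 139129 ≡ 16 (mod 1189)
11^16 ≡ 16^2 = 256 ≡ 256 (mod 1189)
11^32 ≡ 256^2 = 65536 ≡ 141 (mod 1189)
11^64 ≡ 141^2 = 19881 ≡ 857 (mod 1189)
11^128 ≡ 857^2 = 734449 ≡ 836 (mod 1189)
11^256 ≡ 836^2 = 698896 ≡ 953 (mod 1189)
297 = 256 + 32 + 8 + 1 in binary powers of 2.
So 11^297 ≡ 953 · 141 · 16 · 11 ≡ 438 (mod 1189).
Squaring chain: 438 → 415; never reaches −1, so base 11 is a Miller–Rabin witness that 1189 is composite.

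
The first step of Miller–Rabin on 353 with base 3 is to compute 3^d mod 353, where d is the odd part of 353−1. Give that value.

294

353 − 1 = 352 = 2^5 · 11, so d = 11.
3^1 ≡ 3 (mod 353)
3^2 ≡ 3^2 = 9 ≡ 9 (mod 353)
3^4 ≡ 9^2 = 81 ≡ 81 (mod 353)
3^8 ≡ 81^2 = 6561 ≡ 207 (mod 353)
11 = 8 + 2 + 1 in binary powers of 2.
So 3^11 ≡ 207 · 9 · 3 ≡ 294 (mod 353).
Squaring chain: 294 → 304 → 283 → 311 → 352; reaches −1, so base 3 does not prove 353 composite.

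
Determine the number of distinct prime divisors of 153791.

3

153791 = 11^2 · 1271
1271 = 31 · 41
153791 = 11^2 · 31 · 41, which has 3 distinct prime factors.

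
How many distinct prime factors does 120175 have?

4

120175 = 5^2 · 4807
4807 = 11 · 437
437 = 19 · 23
120175 = 5^2 · 11 · 19 · 23, which has 4 distinct prime factors.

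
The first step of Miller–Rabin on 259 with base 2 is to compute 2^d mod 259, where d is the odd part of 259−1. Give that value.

29

259 − 1 = 258 = 2^1 · 129, so d = 129.
2^1 ≡ 2 (mod 259)
2^2 ≡ 2^2 = 4 ≡ 4 (mod 259)
2^4 ≡ 4^2 = 16 ≡ 16 (mod 259)
2^8 ≡ 16^2 = 256 ≡ 256 (mod 259)
2^16 ≡ 256^2 = 65536 ≡ 9 (mod 259)
2^32 ≡ 9^2 = 81 ≡ 81 (mod 259)
2^64 ≡ 81^2 = 6561 ≡ 86 (mod 259)
2^128 ≡ 86^2 = 7396 ≡ 144 (mod 259)
129 = 128 + 1 in binary powers of 2.
So 2^129 ≡ 144 · 2 ≡ 29 (mod 259).
Squaring chain: 29; never reaches −1, so base 2 is a Miller–Rabin witness that 259 is composite.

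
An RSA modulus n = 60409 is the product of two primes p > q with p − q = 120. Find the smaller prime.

Since p = q + 120, we have 60409 = q(q + 120), so q² + 120q − 60409 = 0.
Discriminant: 120² + 4·60409 = 14400 + 241636 = 256036; √256036 = 506.
q = (−120 + 506)/2 = 193, and p = q + 120 = 313.
Check: 193 · 313 = 60409.

193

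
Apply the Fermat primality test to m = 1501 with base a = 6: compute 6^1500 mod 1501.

6^1 ≡ 6 (mod 1501)
6^2 ≡ 6^2 = 36 ≡ 36 (mod 1501)
6^4 ≡ 36^2 = 1296 ≡ 1296 (mod 1501)
6^8 ≡ 1296^2 = 1679616 ≡ 1498 (mod 1501)
6^16 ≡ 1498^2 = 2244004 ≡ 9 (mod 1501)
6^32 ≡ 9^2 = 81 ≡ 81 (mod 1501)
6^64 ≡ 81^2 = 6561 ≡ 557 (mod 1501)
6^128 ≡ 557^2 = 310249 ≡ 1043 (mod 1501)
6^256 ≡ 1043^2 = 1087849 ≡ 1125 (mod 1501)
6^512 ≡ 1125^2 = 1265625 ≡ 282 (mod 1501)
6^1024 ≡ 282^2 = 79524 ≡ 1472 (mod 1501)
1500 = 1024 + 256 + 128 + 64 + 16 + 8 + 4 in binary powers of 2.
So 6^1500 ≡ 1472 · 1125 · 1043 · 557 · 9 · 1498 · 1296 ≡ 87 (mod 1501).
Since 87 ≠ 1, base 6 is a Fermat witness: 1501 is composite.

87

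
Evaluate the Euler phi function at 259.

216

Factor: 259 = 7 · 37.
φ(259) = (7−1) · (37−1) = 6 · 36 = 216.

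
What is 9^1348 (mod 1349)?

1068

9^1 ≡ 9 (mod 1349)
9^2 ≡ 9^2 = 81 ≡ 81 (mod 1349)
9^4 ≡ 81^2 = 6561 ≡ 1165 (mod 1349)
9^8 ≡ 1165^2 = 1357225 ≡ 131 (mod 1349)
9^16 ≡ 131^2 = 17161 ≡ 973 (mod 1349)
9^32 ≡ 973^2 = 946729 ≡ 1080 (mod 1349)
9^64 ≡ 1080^2 = 1166400 ≡ 864 (mod 1349)
9^128 ≡ 864^2 = 746496 ≡ 499 (mod 1349)
9^256 ≡ 499^2 = 249001 ≡ 785 (mod 1349)
9^512 ≡ 785^2 = 616225 ≡ 1081 (mod 1349)
9^1024 ≡ 1081^2 = 1168561 ≡ 327 (mod 1349)
1348 = 1024 + 256 + 64 + 4 in binary powers of 2.
So 9^1348 ≡ 327 · 785 · 864 · 1165 ≡ 1068 (mod 1349).
Since 1068 ≠ 1, base 9 is a Fermat witness: 1349 is composite.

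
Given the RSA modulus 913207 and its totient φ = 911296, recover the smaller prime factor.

929

φ(n) = (p−1)(q−1) = n − (p+q) + 1, so p + q = 913207 − 911296 + 1 = 1912.
p and q are the roots of t² − 1912t + 913207 = 0.
Discriminant: 1912² − 4·913207 = 3655744 − 3652828 = 2916; √2916 = 54.
q = (1912 − 54)/2 = 929, p = (1912 + 54)/2 = 983.
Check: 929 · 983 = 913207.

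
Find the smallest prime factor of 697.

697 is odd.
Digit sum 22, not divisible by 3.
Ends in 7: not divisible by 5.
7: 697 = 7·99 + 4
11: 697 = 11·63 + 4
13: 697 = 13·53 + 8
17: 697 = 17·41

17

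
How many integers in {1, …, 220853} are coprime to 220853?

208656

Factor: 220853 = 37 · 47 · 127.
φ(220853) = (37−1) · (47−1) · (127−1) = 36 · 46 · 126 = 208656.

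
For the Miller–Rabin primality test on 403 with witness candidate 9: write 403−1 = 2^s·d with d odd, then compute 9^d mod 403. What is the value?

403 − 1 = 402 = 2^1 · 201, so d = 201.
9^1 ≡ 9 (mod 403)
9^2 ≡ 9^2 = 81 ≡ 81 (mod 403)
9^4 ≡ 81^2 = 6561 ≡ 113 (mod 403)
9^8 ≡ 113^2 = 12769 ≡ 276 (mod 403)
9^16 ≡ 276^2 = 76176 ≡ 9 (mod 403)
9^32 ≡ 9^2 = 81 ≡ 81 (mod 403)
9^64 ≡ 81^2 = 6561 ≡ 113 (mod 403)
9^128 ≡ 113^2 = 12769 ≡ 276 (mod 403)
201 = 128 + 64 + 8 + 1 in binary powers of 2.
So 9^201 ≡ 276 · 113 · 276 · 9 ≡ 287 (mod 403).
Squaring chain: 287; never reaches −1, so base 9 is a Miller–Rabin witness that 403 is composite.

287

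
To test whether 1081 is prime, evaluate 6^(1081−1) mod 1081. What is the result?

6^1 ≡ 6 (mod 1081)
6^2 ≡ 6^2 = 36 ≡ 36 (mod 1081)
6^4 ≡ 36^2 = 1296 ≡ 215 (mod 1081)
6^8 ≡ 215^2 = 46225 ≡ 823 (mod 1081)
6^16 ≡ 823^2 = 677329 ≡ 623 (mod 1081)
6^32 ≡ 623^2 = 388129 ≡ 50 (mod 1081)
6^64 ≡ 50^2 = 2500 ≡ 338 (mod 1081)
6^128 ≡ 338^2 = 114244 ≡ 739 (mod 1081)
6^256 ≡ 739^2 = 546121 ≡ 216 (mod 1081)
6^512 ≡ 216^2 = 46656 ≡ 173 (mod 1081)
6^1024 ≡ 173^2 = 29929 ≡ 742 (mod 1081)
1080 = 1024 + 32 + 16 + 8 in binary powers of 2.
So 6^1080 ≡ 742 · 50 · 623 · 823 ≡ 243 (mod 1081).
Since 243 ≠ 1, base 6 is a Fermat witness: 1081 is composite.

243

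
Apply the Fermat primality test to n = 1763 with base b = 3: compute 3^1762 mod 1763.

583

3^1 ≡ 3 (mod 1763)
3^2 ≡ 3^2 = 9 ≡ 9 (mod 1763)
3^4 ≡ 9^2 = 81 ≡ 81 (mod 1763)
3^8 ≡ 81^2 = 6561 ≡ 1272 (mod 1763)
3^16 ≡ 1272^2 = 1617984 ≡ 1313 (mod 1763)
3^32 ≡ 1313^2 = 1723969 ≡ 1518 (mod 1763)
3^64 ≡ 1518^2 = 2304324 ≡ 83 (mod 1763)
3^128 ≡ 83^2 = 6889 ≡ 1600 (mod 1763)
3^256 ≡ 1600^2 = 2560000 ≡ 124 (mod 1763)
3^512 ≡ 124^2 = 15376 ≡ 1272 (mod 1763)
3^1024 ≡ 1272^2 = 1617984 ≡ 1313 (mod 1763)
1762 = 1024 + 512 + 128 + 64 + 32 + 2 in binary powers of 2.
So 3^1762 ≡ 1313 · 1272 · 1600 · 83 · 1518 · 9 ≡ 583 (mod 1763).
Since 583 ≠ 1, base 3 is a Fermat witness: 1763 is composite.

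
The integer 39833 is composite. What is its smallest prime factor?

61

39833 is odd.
Digit sum 26, not divisible by 3.
Ends in 3: not divisible by 5.
7: 39833 = 7·5690 + 3
11: 39833 = 11·3621 + 2
13: 39833 = 13·3064 + 1
17: 39833 = 17·2343 + 2
19: 39833 = 19·2096 + 9
23: 39833 = 23·1731 + 20
29: 39833 = 29·1373 + 16
31: 39833 = 31·1284 + 29
37: 39833 = 37·1076 + 21
41: 39833 = 41·971 + 22
43: 39833 = 43·926 + 15
47: 39833 = 47·847 + 24
53: 39833 = 53·751 + 30
59: 39833 = 59·675 + 8
61: 39833 = 61·653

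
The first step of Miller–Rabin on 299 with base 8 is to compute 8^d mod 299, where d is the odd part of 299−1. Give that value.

299 − 1 = 298 = 2^1 · 149, so d = 149.
8^1 ≡ 8 (mod 299)
8^2 ≡ 8^2 = 64 ≡ 64 (mod 299)
8^4 ≡ 64^2 = 4096 ≡ 209 (mod 299)
8^8 ≡ 209^2 = 43681 ≡ 27 (mod 299)
8^16 ≡ 27^2 = 729 ≡ 131 (mod 299)
8^32 ≡ 131^2 = 17161 ≡ 118 (mod 299)
8^64 ≡ 118^2 = 13924 ≡ 170 (mod 299)
8^128 ≡ 170^2 = 28900 ≡ 196 (mod 299)
149 = 128 + 16 + 4 + 1 in binary powers of 2.
So 8^149 ≡ 196 · 131 · 209 · 8 ≡ 151 (mod 299).
Squaring chain: 151; never reaches −1, so base 8 is a Miller–Rabin witness that 299 is composite.

151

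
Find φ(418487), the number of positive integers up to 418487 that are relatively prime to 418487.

Factor: 418487 = 41 · 59 · 173.
φ(418487) = (41−1) · (59−1) · (173−1) = 40 · 58 · 172 = 399040.

399040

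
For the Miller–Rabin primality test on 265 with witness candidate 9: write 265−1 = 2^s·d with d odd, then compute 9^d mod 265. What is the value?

265 − 1 = 264 = 2^3 · 33, so d = 33.
9^1 ≡ 9 (mod 265)
9^2 ≡ 9^2 = 81 ≡ 81 (mod 265)
9^4 ≡ 81^2 = 6561 ≡ 201 (mod 265)
9^8 ≡ 201^2 = 40401 ≡ 121 (mod 265)
9^16 ≡ 121^2 = 14641 ≡ 66 (mod 265)
9^32 ≡ 66^2 = 4356 ≡ 116 (mod 265)
33 = 32 + 1 in binary powers of 2.
So 9^33 ≡ 116 · 9 ≡ 249 (mod 265).
Squaring chain: 249 → 256 → 81; never reaches −1, so base 9 is a Miller–Rabin witness that 265 is composite.

249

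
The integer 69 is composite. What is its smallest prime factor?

69 is odd.
Digit sum 15, divisible by 3.

3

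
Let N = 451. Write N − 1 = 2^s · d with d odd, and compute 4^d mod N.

122

451 − 1 = 450 = 2^1 · 225, so d = 225.
4^1 ≡ 4 (mod 451)
4^2 ≡ 4^2 = 16 ≡ 16 (mod 451)
4^4 ≡ 16^2 = 256 ≡ 256 (mod 451)
4^8 ≡ 256^2 = 65536 ≡ 141 (mod 451)
4^16 ≡ 141^2 = 19881 ≡ 37 (mod 451)
4^32 ≡ 37^2 = 1369 ≡ 16 (mod 451)
4^64 ≡ 16^2 = 256 ≡ 256 (mod 451)
4^128 ≡ 256^2 = 65536 ≡ 141 (mod 451)
225 = 128 + 64 + 32 + 1 in binary powers of 2.
So 4^225 ≡ 141 · 256 · 16 · 4 ≡ 122 (mod 451).
Squaring chain: 122; never reaches −1, so base 4 is a Miller–Rabin witness that 451 is composite.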